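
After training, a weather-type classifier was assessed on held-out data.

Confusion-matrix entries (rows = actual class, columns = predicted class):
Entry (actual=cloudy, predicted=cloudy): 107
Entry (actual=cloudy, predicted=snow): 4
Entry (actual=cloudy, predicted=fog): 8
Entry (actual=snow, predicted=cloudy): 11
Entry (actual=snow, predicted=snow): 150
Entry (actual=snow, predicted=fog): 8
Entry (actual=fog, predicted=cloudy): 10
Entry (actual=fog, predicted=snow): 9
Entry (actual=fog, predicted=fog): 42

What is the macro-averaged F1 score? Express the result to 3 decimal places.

Per-class F1 score (2·TP/(2·TP+FP+FN)):
  cloudy: TP=107, FP=11+10=21, FN=4+8=12 → 214/247 = 0.8664
  snow: TP=150, FP=4+9=13, FN=11+8=19 → 300/332 = 0.9036
  fog: TP=42, FP=8+8=16, FN=10+9=19 → 84/119 = 0.7059
Macro-F1 score = mean = (0.8664 + 0.9036 + 0.7059) / 3 = 0.825

0.825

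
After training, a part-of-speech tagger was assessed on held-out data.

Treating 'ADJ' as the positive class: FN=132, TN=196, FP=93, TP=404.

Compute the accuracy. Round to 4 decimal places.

Accuracy = (TP+TN)/N = (404+196)/825 = 0.7273

0.7273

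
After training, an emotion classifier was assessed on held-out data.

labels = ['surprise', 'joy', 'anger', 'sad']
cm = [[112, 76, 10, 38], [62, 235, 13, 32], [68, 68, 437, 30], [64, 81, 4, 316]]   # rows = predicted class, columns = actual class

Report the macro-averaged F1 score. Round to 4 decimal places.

0.6340

Per-class F1 score (2·TP/(2·TP+FP+FN)):
  surprise: TP=112, FP=76+10+38=124, FN=62+68+64=194 → 224/542 = 0.41328
  joy: TP=235, FP=62+13+32=107, FN=76+68+81=225 → 470/802 = 0.58603
  anger: TP=437, FP=68+68+30=166, FN=10+13+4=27 → 874/1067 = 0.81912
  sad: TP=316, FP=64+81+4=149, FN=38+32+30=100 → 632/881 = 0.71737
Macro-F1 score = mean = (0.41328 + 0.58603 + 0.81912 + 0.71737) / 4 = 0.6340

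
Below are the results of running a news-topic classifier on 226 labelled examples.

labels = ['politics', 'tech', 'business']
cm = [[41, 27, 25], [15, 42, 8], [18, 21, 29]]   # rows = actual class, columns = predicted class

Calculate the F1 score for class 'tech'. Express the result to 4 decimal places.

0.5419

Treat 'tech' as positive and all other classes as negative.
F1 score = 2·TP/(2·TP+FP+FN).
tech: TP=42, FP=27+21=48, FN=15+8=23 → 84/155 = 0.54194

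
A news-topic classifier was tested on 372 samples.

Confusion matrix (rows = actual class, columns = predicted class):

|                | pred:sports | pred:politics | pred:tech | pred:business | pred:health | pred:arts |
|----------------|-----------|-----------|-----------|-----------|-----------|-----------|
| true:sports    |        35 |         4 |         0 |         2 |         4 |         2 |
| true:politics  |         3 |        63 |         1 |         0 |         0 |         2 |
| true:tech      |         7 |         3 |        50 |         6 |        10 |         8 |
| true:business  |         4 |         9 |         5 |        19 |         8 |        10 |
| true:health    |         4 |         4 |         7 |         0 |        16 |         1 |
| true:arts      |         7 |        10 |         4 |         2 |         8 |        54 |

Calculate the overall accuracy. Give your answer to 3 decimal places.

Accuracy = trace / total = (35+63+50+19+16+54=237) / 372 = 237/372 = 0.637

0.637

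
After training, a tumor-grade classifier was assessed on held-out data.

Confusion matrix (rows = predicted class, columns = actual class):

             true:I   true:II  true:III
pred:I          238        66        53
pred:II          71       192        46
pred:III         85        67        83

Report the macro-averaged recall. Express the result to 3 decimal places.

Per-class recall (TP/(TP+FN)):
  I: TP=238, FN=71+85=156 → 238/394 = 0.6041
  II: TP=192, FN=66+67=133 → 192/325 = 0.5908
  III: TP=83, FN=53+46=99 → 83/182 = 0.4560
Macro-recall = mean = (0.6041 + 0.5908 + 0.4560) / 3 = 0.550

0.550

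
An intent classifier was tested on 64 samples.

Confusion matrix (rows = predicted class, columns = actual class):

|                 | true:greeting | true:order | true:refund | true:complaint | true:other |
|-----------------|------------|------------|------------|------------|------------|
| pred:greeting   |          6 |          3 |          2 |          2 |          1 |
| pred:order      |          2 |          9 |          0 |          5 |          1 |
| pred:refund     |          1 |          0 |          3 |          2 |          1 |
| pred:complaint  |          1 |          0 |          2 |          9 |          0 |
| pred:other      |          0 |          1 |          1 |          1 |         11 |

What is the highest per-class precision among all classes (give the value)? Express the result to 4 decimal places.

Per-class precision (TP/(TP+FP)):
  greeting: TP=6, FP=3+2+2+1=8 → 6/14 = 0.42857
  order: TP=9, FP=2+0+5+1=8 → 9/17 = 0.52941
  refund: TP=3, FP=1+0+2+1=4 → 3/7 = 0.42857
  complaint: TP=9, FP=1+0+2+0=3 → 9/12 = 0.75000
  other: TP=11, FP=0+1+1+1=3 → 11/14 = 0.78571
Highest is class 'other' with precision = 0.7857.

0.7857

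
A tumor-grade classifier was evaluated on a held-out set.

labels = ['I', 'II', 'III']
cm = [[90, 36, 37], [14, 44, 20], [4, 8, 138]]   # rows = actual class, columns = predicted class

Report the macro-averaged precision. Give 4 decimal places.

0.6803

Per-class precision (TP/(TP+FP)):
  I: TP=90, FP=14+4=18 → 90/108 = 0.83333
  II: TP=44, FP=36+8=44 → 44/88 = 0.50000
  III: TP=138, FP=37+20=57 → 138/195 = 0.70769
Macro-precision = mean = (0.83333 + 0.50000 + 0.70769) / 3 = 0.6803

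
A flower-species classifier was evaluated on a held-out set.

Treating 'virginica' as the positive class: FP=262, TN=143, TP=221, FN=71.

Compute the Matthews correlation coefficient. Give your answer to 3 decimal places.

MCC = (TP·TN − FP·FN) / √((TP+FP)(TP+FN)(TN+FP)(TN+FN))
Numerator = 221·143 − 262·71 = 13001
Denominator = √(483·292·405·214) = √12223590120 = 110560.3461
MCC = 13001 / 110560.3461 = 0.118

0.118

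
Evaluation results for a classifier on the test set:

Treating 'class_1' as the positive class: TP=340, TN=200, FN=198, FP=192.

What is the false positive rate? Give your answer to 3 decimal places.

FPR = FP/(FP+TN) = 192/(192+200) = 0.490

0.490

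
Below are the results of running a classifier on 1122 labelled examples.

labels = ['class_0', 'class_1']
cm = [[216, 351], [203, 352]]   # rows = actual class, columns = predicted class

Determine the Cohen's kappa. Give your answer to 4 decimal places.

0.0151

Observed agreement pₒ = trace/N = 568/1122 = 0.50624
Expected agreement pₑ = Σ (rowᵢ·colᵢ)/N² = (567·419 + 555·703)/1122² = 0.49865
κ = (pₒ − pₑ)/(1 − pₑ) = (0.50624 − 0.49865)/(1 − 0.49865) = 0.0151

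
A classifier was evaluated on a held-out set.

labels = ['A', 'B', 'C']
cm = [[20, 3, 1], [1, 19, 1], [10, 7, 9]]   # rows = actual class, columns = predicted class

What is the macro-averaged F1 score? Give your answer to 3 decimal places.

Per-class F1 score (2·TP/(2·TP+FP+FN)):
  A: TP=20, FP=1+10=11, FN=3+1=4 → 40/55 = 0.7273
  B: TP=19, FP=3+7=10, FN=1+1=2 → 38/50 = 0.7600
  C: TP=9, FP=1+1=2, FN=10+7=17 → 18/37 = 0.4865
Macro-F1 score = mean = (0.7273 + 0.7600 + 0.4865) / 3 = 0.658

0.658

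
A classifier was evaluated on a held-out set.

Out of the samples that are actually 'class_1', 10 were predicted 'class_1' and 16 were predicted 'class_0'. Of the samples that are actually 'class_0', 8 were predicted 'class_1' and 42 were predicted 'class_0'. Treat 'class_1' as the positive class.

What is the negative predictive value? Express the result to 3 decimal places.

NPV = TN/(TN+FN) = 42/(42+16) = 0.724

0.724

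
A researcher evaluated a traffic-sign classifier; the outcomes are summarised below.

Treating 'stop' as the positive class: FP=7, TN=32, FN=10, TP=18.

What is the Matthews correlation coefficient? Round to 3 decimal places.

0.473

MCC = (TP·TN − FP·FN) / √((TP+FP)(TP+FN)(TN+FP)(TN+FN))
Numerator = 18·32 − 7·10 = 506
Denominator = √(25·28·39·42) = √1146600 = 1070.7941
MCC = 506 / 1070.7941 = 0.473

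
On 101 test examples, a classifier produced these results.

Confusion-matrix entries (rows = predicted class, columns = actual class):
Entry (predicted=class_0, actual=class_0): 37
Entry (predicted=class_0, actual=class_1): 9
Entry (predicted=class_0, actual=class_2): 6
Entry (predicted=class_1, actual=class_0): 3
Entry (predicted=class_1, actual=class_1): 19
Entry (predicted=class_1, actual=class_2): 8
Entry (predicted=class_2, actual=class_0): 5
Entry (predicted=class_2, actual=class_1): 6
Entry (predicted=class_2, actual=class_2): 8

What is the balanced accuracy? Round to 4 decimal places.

Balanced accuracy = mean of per-class recall.
  class_0: recall = 37/45 = 0.82222
  class_1: recall = 19/34 = 0.55882
  class_2: recall = 8/22 = 0.36364
Mean = (0.82222 + 0.55882 + 0.36364) / 3 = 0.5816

0.5816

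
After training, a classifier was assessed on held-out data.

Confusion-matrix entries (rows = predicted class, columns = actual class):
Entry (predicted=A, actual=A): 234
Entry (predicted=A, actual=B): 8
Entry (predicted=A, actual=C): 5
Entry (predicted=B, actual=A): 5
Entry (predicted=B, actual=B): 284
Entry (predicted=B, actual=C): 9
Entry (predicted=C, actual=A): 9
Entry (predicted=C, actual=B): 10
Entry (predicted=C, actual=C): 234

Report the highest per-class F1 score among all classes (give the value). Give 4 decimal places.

Per-class F1 score (2·TP/(2·TP+FP+FN)):
  A: TP=234, FP=8+5=13, FN=5+9=14 → 468/495 = 0.94545
  B: TP=284, FP=5+9=14, FN=8+10=18 → 568/600 = 0.94667
  C: TP=234, FP=9+10=19, FN=5+9=14 → 468/501 = 0.93413
Highest is class 'B' with F1 score = 0.9467.

0.9467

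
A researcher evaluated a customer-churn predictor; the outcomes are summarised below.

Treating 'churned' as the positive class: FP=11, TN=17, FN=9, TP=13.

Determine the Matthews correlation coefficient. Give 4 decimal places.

MCC = (TP·TN − FP·FN) / √((TP+FP)(TP+FN)(TN+FP)(TN+FN))
Numerator = 13·17 − 11·9 = 122
Denominator = √(24·22·28·26) = √384384 = 619.9871
MCC = 122 / 619.9871 = 0.1968

0.1968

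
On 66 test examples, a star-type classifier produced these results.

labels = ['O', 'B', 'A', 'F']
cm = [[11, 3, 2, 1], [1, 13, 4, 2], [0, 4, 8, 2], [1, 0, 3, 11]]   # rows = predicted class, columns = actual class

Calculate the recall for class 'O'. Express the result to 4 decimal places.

0.8462

recall = TP/(TP+FN).
O: TP=11, FN=1+0+1=2 → 11/13 = 0.84615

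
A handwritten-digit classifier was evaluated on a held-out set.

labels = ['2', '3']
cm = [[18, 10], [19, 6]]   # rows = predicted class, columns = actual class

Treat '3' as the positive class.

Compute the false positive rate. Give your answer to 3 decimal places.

FPR = FP/(FP+TN) = 19/(19+18) = 0.514

0.514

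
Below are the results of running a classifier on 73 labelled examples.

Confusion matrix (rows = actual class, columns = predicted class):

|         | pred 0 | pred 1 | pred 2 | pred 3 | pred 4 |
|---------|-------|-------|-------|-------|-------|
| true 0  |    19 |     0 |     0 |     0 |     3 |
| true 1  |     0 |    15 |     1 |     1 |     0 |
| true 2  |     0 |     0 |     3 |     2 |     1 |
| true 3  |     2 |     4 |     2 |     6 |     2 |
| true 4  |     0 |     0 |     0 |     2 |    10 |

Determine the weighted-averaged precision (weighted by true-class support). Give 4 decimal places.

0.7199

Per-class precision (TP/(TP+FP)):
  0: TP=19, FP=0+0+2+0=2 → 19/21 = 0.90476
  1: TP=15, FP=0+0+4+0=4 → 15/19 = 0.78947
  2: TP=3, FP=0+1+2+0=3 → 3/6 = 0.50000
  3: TP=6, FP=0+1+2+2=5 → 6/11 = 0.54545
  4: TP=10, FP=3+0+1+2=6 → 10/16 = 0.62500
Weighted-precision = Σ (supportᵢ/N)·precisionᵢ with N=73: (22/73)·0.90476 + (17/73)·0.78947 + (6/73)·0.50000 + (16/73)·0.54545 + (12/73)·0.62500 = 0.7199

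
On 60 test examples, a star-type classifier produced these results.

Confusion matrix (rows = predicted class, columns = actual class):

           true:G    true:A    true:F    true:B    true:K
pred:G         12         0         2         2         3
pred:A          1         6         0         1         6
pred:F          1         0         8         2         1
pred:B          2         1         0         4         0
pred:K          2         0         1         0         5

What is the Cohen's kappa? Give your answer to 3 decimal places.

Observed agreement pₒ = trace/N = 35/60 = 0.5833
Expected agreement pₑ = Σ (rowᵢ·colᵢ)/N² = (18·19 + 7·14 + 11·12 + 9·7 + 15·8)/60² = 0.2097
κ = (pₒ − pₑ)/(1 − pₑ) = (0.5833 − 0.2097)/(1 − 0.2097) = 0.473

0.473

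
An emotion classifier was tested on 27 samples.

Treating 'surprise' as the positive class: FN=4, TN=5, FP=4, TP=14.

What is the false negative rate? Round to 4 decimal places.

0.2222

FNR = FN/(FN+TP) = 4/(4+14) = 0.2222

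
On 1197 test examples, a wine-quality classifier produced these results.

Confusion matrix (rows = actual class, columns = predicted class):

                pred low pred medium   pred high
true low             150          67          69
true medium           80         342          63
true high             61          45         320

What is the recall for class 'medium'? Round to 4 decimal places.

0.7052

recall = TP/(TP+FN).
medium: TP=342, FN=80+63=143 → 342/485 = 0.70515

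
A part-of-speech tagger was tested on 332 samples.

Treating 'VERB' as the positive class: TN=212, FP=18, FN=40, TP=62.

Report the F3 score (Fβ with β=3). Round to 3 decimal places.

Fβ = (1+β²)·TP / ((1+β²)·TP + β²·FN + FP), with β²=9
= 10·62 / (10·62 + 9·40 + 18) = 0.621

0.621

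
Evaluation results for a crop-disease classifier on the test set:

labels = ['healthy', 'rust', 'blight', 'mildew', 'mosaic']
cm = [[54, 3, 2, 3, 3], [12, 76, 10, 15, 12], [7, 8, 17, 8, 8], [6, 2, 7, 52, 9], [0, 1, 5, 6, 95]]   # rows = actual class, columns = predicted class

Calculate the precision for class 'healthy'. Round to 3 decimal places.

Take TP from the diagonal, FP from the rest of the 'healthy' prediction marginal, FN from the rest of the 'healthy' actual marginal.
precision = TP/(TP+FP).
healthy: TP=54, FP=12+7+6+0=25 → 54/79 = 0.6835

0.684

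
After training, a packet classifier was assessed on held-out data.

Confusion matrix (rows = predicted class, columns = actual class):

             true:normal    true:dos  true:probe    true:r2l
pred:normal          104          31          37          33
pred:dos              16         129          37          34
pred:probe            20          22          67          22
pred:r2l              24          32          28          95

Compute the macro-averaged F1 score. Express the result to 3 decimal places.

0.533

Per-class F1 score (2·TP/(2·TP+FP+FN)):
  normal: TP=104, FP=31+37+33=101, FN=16+20+24=60 → 208/369 = 0.5637
  dos: TP=129, FP=16+37+34=87, FN=31+22+32=85 → 258/430 = 0.6000
  probe: TP=67, FP=20+22+22=64, FN=37+37+28=102 → 134/300 = 0.4467
  r2l: TP=95, FP=24+32+28=84, FN=33+34+22=89 → 190/363 = 0.5234
Macro-F1 score = mean = (0.5637 + 0.6000 + 0.4467 + 0.5234) / 4 = 0.533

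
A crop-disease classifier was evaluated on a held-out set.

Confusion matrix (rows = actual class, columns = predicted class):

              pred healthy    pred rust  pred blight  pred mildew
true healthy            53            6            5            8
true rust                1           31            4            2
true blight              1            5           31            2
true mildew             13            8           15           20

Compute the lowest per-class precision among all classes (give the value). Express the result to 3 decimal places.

Per-class precision (TP/(TP+FP)):
  healthy: TP=53, FP=1+1+13=15 → 53/68 = 0.7794
  rust: TP=31, FP=6+5+8=19 → 31/50 = 0.6200
  blight: TP=31, FP=5+4+15=24 → 31/55 = 0.5636
  mildew: TP=20, FP=8+2+2=12 → 20/32 = 0.6250
Lowest is class 'blight' with precision = 0.564.

0.564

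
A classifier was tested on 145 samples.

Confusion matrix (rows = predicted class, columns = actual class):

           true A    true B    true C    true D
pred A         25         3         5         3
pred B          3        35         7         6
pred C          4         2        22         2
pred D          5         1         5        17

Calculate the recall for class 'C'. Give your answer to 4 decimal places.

Treat 'C' as positive and all other classes as negative.
recall = TP/(TP+FN).
C: TP=22, FN=5+7+5=17 → 22/39 = 0.56410

0.5641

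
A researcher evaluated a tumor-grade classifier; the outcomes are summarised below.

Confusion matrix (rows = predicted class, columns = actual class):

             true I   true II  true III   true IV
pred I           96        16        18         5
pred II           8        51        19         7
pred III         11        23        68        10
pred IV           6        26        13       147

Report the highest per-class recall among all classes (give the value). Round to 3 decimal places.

Per-class recall (TP/(TP+FN)):
  I: TP=96, FN=8+11+6=25 → 96/121 = 0.7934
  II: TP=51, FN=16+23+26=65 → 51/116 = 0.4397
  III: TP=68, FN=18+19+13=50 → 68/118 = 0.5763
  IV: TP=147, FN=5+7+10=22 → 147/169 = 0.8698
Highest is class 'IV' with recall = 0.870.

0.870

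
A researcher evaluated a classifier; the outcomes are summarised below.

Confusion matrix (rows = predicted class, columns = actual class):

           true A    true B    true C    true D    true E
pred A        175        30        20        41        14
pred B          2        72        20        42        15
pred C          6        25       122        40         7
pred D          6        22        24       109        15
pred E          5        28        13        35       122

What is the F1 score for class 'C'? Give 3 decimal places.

Treat 'C' as positive and all other classes as negative.
F1 score = 2·TP/(2·TP+FP+FN).
C: TP=122, FP=6+25+40+7=78, FN=20+20+24+13=77 → 244/399 = 0.6115

0.612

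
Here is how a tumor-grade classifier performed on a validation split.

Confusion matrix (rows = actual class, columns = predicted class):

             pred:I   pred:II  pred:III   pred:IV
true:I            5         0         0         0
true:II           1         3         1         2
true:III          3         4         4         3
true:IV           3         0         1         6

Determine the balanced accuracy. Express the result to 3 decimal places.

0.579

Balanced accuracy = mean of per-class recall.
  I: recall = 5/5 = 1.0000
  II: recall = 3/7 = 0.4286
  III: recall = 4/14 = 0.2857
  IV: recall = 6/10 = 0.6000
Mean = (1.0000 + 0.4286 + 0.2857 + 0.6000) / 4 = 0.579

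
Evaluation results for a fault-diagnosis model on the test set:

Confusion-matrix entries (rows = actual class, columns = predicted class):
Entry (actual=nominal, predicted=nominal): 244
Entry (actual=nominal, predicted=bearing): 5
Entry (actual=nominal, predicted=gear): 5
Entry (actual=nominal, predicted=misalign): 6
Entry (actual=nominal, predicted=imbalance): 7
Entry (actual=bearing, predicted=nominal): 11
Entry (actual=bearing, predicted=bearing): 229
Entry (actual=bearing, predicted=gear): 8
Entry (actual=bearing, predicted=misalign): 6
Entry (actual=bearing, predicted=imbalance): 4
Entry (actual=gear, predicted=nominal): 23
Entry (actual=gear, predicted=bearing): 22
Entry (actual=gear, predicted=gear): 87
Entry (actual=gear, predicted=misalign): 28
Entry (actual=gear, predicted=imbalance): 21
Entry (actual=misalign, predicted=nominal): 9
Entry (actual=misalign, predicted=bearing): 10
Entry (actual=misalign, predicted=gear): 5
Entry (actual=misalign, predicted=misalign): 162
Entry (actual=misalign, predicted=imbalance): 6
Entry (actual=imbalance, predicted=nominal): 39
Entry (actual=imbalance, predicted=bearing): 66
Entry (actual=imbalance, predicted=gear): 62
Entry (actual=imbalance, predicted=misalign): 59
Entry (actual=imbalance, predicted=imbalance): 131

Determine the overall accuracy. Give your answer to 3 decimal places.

0.680

Accuracy = trace / total = (244+229+87+162+131=853) / 1255 = 853/1255 = 0.680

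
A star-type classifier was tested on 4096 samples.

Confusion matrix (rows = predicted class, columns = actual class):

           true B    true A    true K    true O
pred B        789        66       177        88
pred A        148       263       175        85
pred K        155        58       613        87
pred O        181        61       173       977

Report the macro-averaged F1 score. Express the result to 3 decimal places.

Per-class F1 score (2·TP/(2·TP+FP+FN)):
  B: TP=789, FP=66+177+88=331, FN=148+155+181=484 → 1578/2393 = 0.6594
  A: TP=263, FP=148+175+85=408, FN=66+58+61=185 → 526/1119 = 0.4701
  K: TP=613, FP=155+58+87=300, FN=177+175+173=525 → 1226/2051 = 0.5978
  O: TP=977, FP=181+61+173=415, FN=88+85+87=260 → 1954/2629 = 0.7432
Macro-F1 score = mean = (0.6594 + 0.4701 + 0.5978 + 0.7432) / 4 = 0.618

0.618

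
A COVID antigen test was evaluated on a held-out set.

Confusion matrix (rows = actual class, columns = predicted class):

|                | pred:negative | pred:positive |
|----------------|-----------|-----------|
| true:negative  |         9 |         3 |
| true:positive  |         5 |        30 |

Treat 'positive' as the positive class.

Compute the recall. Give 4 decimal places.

0.8571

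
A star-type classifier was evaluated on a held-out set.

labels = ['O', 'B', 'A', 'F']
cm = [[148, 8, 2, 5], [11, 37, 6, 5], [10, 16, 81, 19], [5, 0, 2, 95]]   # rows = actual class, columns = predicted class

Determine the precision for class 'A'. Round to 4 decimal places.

Take TP from the diagonal, FP from the rest of the 'A' prediction marginal, FN from the rest of the 'A' actual marginal.
precision = TP/(TP+FP).
A: TP=81, FP=2+6+2=10 → 81/91 = 0.89011

0.8901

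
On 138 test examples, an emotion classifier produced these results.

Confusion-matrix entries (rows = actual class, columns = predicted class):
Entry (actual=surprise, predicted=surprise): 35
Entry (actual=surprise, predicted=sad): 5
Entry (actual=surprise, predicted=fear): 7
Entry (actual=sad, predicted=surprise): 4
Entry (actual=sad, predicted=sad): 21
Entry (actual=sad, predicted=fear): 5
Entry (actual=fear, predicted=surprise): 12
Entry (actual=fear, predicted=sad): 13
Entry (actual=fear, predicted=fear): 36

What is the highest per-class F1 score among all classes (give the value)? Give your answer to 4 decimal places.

0.7143

Per-class F1 score (2·TP/(2·TP+FP+FN)):
  surprise: TP=35, FP=4+12=16, FN=5+7=12 → 70/98 = 0.71429
  sad: TP=21, FP=5+13=18, FN=4+5=9 → 42/69 = 0.60870
  fear: TP=36, FP=7+5=12, FN=12+13=25 → 72/109 = 0.66055
Highest is class 'surprise' with F1 score = 0.7143.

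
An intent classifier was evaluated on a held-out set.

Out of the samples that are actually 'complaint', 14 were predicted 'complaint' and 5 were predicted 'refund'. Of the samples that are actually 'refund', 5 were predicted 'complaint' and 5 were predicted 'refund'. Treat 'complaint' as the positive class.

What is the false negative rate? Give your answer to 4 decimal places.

0.2632

FNR = FN/(FN+TP) = 5/(5+14) = 0.2632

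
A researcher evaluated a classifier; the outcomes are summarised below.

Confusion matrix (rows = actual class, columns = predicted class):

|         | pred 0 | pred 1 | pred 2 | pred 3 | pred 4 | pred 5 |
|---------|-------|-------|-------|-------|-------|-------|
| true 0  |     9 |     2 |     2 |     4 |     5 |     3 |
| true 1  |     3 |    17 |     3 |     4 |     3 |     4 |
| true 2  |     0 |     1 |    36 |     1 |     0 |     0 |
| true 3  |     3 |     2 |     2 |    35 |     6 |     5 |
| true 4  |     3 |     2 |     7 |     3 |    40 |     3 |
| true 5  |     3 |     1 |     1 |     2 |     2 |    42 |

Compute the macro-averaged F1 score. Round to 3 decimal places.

0.657

Per-class F1 score (2·TP/(2·TP+FP+FN)):
  0: TP=9, FP=3+0+3+3+3=12, FN=2+2+4+5+3=16 → 18/46 = 0.3913
  1: TP=17, FP=2+1+2+2+1=8, FN=3+3+4+3+4=17 → 34/59 = 0.5763
  2: TP=36, FP=2+3+2+7+1=15, FN=0+1+1+0+0=2 → 72/89 = 0.8090
  3: TP=35, FP=4+4+1+3+2=14, FN=3+2+2+6+5=18 → 70/102 = 0.6863
  4: TP=40, FP=5+3+0+6+2=16, FN=3+2+7+3+3=18 → 80/114 = 0.7018
  5: TP=42, FP=3+4+0+5+3=15, FN=3+1+1+2+2=9 → 84/108 = 0.7778
Macro-F1 score = mean = (0.3913 + 0.5763 + 0.8090 + 0.6863 + 0.7018 + 0.7778) / 6 = 0.657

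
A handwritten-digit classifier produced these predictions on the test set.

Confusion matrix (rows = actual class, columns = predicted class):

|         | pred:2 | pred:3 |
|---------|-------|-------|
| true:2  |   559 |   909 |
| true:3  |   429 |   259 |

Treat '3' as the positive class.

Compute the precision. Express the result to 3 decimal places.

0.222

Precision = TP/(TP+FP) = 259/(259+909) = 259/1168 = 0.222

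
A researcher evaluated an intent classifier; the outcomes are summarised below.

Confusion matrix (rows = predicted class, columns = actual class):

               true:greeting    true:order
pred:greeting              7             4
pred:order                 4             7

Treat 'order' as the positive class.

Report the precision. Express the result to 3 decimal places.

0.636

Precision = TP/(TP+FP) = 7/(7+4) = 7/11 = 0.636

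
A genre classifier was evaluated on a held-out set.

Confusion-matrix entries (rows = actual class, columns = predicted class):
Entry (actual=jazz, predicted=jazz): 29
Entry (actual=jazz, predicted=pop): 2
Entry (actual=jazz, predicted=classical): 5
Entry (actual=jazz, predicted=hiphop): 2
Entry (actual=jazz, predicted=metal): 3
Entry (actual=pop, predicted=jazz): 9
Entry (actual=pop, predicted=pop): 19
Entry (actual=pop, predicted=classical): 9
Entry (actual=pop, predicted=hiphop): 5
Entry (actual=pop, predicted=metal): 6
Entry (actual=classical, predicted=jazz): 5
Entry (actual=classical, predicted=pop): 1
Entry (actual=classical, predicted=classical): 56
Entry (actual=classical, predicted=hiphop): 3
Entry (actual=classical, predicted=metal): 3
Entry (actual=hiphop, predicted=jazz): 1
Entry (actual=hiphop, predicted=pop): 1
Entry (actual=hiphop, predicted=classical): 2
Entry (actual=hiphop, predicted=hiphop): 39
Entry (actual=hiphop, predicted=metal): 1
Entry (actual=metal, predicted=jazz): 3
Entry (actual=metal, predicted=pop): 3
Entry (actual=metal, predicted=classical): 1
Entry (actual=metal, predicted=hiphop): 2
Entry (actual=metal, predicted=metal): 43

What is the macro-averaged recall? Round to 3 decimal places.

Per-class recall (TP/(TP+FN)):
  jazz: TP=29, FN=2+5+2+3=12 → 29/41 = 0.7073
  pop: TP=19, FN=9+9+5+6=29 → 19/48 = 0.3958
  classical: TP=56, FN=5+1+3+3=12 → 56/68 = 0.8235
  hiphop: TP=39, FN=1+1+2+1=5 → 39/44 = 0.8864
  metal: TP=43, FN=3+3+1+2=9 → 43/52 = 0.8269
Macro-recall = mean = (0.7073 + 0.3958 + 0.8235 + 0.8864 + 0.8269) / 5 = 0.728

0.728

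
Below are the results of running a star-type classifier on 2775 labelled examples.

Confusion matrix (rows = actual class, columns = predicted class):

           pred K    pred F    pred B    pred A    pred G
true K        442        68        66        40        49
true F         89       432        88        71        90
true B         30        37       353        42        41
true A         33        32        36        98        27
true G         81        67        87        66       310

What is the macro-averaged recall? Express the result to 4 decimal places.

0.5737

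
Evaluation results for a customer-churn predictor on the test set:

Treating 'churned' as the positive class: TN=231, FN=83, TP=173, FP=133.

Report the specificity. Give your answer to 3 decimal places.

0.635

Specificity = TN/(TN+FP) = 231/(231+133) = 0.635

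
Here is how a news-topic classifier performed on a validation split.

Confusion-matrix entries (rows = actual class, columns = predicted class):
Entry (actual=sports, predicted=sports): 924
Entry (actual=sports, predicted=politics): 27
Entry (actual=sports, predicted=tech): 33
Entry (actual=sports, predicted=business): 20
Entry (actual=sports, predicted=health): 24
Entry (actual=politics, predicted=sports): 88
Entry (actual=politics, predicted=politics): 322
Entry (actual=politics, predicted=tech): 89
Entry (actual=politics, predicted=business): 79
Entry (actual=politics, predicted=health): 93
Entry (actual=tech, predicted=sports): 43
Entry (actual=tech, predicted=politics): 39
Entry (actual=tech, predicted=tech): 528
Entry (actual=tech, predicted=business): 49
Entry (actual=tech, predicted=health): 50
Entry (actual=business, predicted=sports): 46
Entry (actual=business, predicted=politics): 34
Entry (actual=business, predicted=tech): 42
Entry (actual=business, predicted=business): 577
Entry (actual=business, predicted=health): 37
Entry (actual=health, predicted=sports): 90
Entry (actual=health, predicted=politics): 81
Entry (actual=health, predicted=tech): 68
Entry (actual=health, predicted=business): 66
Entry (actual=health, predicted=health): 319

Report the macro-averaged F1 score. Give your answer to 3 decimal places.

0.682

Per-class F1 score (2·TP/(2·TP+FP+FN)):
  sports: TP=924, FP=88+43+46+90=267, FN=27+33+20+24=104 → 1848/2219 = 0.8328
  politics: TP=322, FP=27+39+34+81=181, FN=88+89+79+93=349 → 644/1174 = 0.5486
  tech: TP=528, FP=33+89+42+68=232, FN=43+39+49+50=181 → 1056/1469 = 0.7189
  business: TP=577, FP=20+79+49+66=214, FN=46+34+42+37=159 → 1154/1527 = 0.7557
  health: TP=319, FP=24+93+50+37=204, FN=90+81+68+66=305 → 638/1147 = 0.5562
Macro-F1 score = mean = (0.8328 + 0.5486 + 0.7189 + 0.7557 + 0.5562) / 5 = 0.682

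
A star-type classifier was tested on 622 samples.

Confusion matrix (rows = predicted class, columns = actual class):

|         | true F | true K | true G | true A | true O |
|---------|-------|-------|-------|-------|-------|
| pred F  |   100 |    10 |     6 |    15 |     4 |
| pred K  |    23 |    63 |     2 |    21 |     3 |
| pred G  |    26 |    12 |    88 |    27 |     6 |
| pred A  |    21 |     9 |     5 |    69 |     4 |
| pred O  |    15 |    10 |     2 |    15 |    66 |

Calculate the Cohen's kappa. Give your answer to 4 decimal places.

Observed agreement pₒ = trace/N = 386/622 = 0.62058
Expected agreement pₑ = Σ (rowᵢ·colᵢ)/N² = (185·135 + 104·112 + 103·159 + 147·108 + 83·108)/622² = 0.20120
κ = (pₒ − pₑ)/(1 − pₑ) = (0.62058 − 0.20120)/(1 − 0.20120) = 0.5250

0.5250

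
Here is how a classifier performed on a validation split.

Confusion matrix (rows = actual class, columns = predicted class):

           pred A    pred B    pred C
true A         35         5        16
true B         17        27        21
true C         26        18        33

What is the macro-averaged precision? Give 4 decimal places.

Per-class precision (TP/(TP+FP)):
  A: TP=35, FP=17+26=43 → 35/78 = 0.44872
  B: TP=27, FP=5+18=23 → 27/50 = 0.54000
  C: TP=33, FP=16+21=37 → 33/70 = 0.47143
Macro-precision = mean = (0.44872 + 0.54000 + 0.47143) / 3 = 0.4867

0.4867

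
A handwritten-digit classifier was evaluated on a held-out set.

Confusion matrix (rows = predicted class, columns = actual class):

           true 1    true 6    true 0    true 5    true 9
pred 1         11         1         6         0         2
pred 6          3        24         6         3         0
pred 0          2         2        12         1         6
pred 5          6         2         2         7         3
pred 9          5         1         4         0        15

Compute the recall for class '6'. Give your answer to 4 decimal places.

0.8000

recall = TP/(TP+FN).
6: TP=24, FN=1+2+2+1=6 → 24/30 = 0.80000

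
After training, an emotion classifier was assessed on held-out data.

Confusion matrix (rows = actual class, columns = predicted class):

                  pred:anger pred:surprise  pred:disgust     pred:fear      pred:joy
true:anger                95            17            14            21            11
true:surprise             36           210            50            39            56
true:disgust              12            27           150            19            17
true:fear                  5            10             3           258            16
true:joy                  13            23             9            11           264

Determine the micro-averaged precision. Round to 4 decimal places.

0.7049

Micro-averaging pools counts across classes: ΣTP=977, ΣFP=409, ΣFN=409.
Micro-precision = TP/(TP+FP) on pooled counts = 0.7049 (equals overall accuracy in single-label multiclass).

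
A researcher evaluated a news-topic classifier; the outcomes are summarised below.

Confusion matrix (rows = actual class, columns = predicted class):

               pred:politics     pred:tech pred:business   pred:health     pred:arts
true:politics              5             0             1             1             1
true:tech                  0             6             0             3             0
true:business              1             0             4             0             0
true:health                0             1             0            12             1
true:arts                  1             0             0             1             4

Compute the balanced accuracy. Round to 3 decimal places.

Balanced accuracy = mean of per-class recall.
  politics: recall = 5/8 = 0.6250
  tech: recall = 6/9 = 0.6667
  business: recall = 4/5 = 0.8000
  health: recall = 12/14 = 0.8571
  arts: recall = 4/6 = 0.6667
Mean = (0.6250 + 0.6667 + 0.8000 + 0.8571 + 0.6667) / 5 = 0.723

0.723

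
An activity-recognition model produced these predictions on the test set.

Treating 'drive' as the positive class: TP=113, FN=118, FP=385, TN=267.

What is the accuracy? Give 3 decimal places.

0.430

Accuracy = (TP+TN)/N = (113+267)/883 = 0.430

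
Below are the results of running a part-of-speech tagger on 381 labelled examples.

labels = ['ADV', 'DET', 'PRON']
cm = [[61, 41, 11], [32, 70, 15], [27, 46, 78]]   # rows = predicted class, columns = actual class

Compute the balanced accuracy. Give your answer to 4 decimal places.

Balanced accuracy = mean of per-class recall.
  ADV: recall = 61/120 = 0.50833
  DET: recall = 70/157 = 0.44586
  PRON: recall = 78/104 = 0.75000
Mean = (0.50833 + 0.44586 + 0.75000) / 3 = 0.5681

0.5681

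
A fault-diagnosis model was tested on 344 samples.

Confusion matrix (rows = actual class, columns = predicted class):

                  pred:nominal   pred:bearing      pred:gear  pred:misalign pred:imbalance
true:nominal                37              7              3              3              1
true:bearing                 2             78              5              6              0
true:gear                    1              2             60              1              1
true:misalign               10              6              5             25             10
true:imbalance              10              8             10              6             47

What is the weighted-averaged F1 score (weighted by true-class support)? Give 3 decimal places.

0.709

Per-class F1 score (2·TP/(2·TP+FP+FN)):
  nominal: TP=37, FP=2+1+10+10=23, FN=7+3+3+1=14 → 74/111 = 0.6667
  bearing: TP=78, FP=7+2+6+8=23, FN=2+5+6+0=13 → 156/192 = 0.8125
  gear: TP=60, FP=3+5+5+10=23, FN=1+2+1+1=5 → 120/148 = 0.8108
  misalign: TP=25, FP=3+6+1+6=16, FN=10+6+5+10=31 → 50/97 = 0.5155
  imbalance: TP=47, FP=1+0+1+10=12, FN=10+8+10+6=34 → 94/140 = 0.6714
Weighted-F1 score = Σ (supportᵢ/N)·F1 scoreᵢ with N=344: (51/344)·0.6667 + (91/344)·0.8125 + (65/344)·0.8108 + (56/344)·0.5155 + (81/344)·0.6714 = 0.709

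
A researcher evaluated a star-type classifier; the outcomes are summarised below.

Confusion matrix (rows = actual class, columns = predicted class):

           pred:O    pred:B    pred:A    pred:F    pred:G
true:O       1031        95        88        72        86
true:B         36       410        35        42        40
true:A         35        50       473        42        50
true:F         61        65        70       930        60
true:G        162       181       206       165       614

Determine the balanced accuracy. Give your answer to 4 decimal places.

Balanced accuracy = mean of per-class recall.
  O: recall = 1031/1372 = 0.75146
  B: recall = 410/563 = 0.72824
  A: recall = 473/650 = 0.72769
  F: recall = 930/1186 = 0.78415
  G: recall = 614/1328 = 0.46235
Mean = (0.75146 + 0.72824 + 0.72769 + 0.78415 + 0.46235) / 5 = 0.6908

0.6908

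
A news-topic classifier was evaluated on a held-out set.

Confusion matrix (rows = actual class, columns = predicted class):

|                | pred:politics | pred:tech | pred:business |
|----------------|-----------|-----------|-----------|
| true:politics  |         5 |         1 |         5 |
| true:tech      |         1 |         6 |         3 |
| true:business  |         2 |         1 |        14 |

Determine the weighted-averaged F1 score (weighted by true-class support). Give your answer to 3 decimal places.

Per-class F1 score (2·TP/(2·TP+FP+FN)):
  politics: TP=5, FP=1+2=3, FN=1+5=6 → 10/19 = 0.5263
  tech: TP=6, FP=1+1=2, FN=1+3=4 → 12/18 = 0.6667
  business: TP=14, FP=5+3=8, FN=2+1=3 → 28/39 = 0.7179
Weighted-F1 score = Σ (supportᵢ/N)·F1 scoreᵢ with N=38: (11/38)·0.5263 + (10/38)·0.6667 + (17/38)·0.7179 = 0.649

0.649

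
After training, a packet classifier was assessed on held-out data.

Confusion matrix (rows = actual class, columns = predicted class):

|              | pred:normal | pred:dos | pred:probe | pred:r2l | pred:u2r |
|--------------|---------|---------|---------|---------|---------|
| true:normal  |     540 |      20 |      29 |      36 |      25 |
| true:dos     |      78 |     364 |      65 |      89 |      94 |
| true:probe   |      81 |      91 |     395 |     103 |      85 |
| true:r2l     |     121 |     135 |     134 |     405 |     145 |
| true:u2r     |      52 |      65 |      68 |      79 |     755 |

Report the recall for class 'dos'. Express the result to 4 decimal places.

0.5275

Treat 'dos' as positive and all other classes as negative.
recall = TP/(TP+FN).
dos: TP=364, FN=78+65+89+94=326 → 364/690 = 0.52754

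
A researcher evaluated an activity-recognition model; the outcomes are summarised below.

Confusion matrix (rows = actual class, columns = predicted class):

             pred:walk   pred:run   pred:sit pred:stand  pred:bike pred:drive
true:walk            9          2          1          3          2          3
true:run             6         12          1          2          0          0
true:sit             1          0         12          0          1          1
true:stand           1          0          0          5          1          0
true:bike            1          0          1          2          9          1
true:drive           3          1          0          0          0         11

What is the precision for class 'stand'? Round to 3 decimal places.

0.417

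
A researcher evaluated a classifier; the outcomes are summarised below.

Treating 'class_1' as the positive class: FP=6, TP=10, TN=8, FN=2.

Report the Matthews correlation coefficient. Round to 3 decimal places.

MCC = (TP·TN − FP·FN) / √((TP+FP)(TP+FN)(TN+FP)(TN+FN))
Numerator = 10·8 − 6·2 = 68
Denominator = √(16·12·14·10) = √26880 = 163.9512
MCC = 68 / 163.9512 = 0.415

0.415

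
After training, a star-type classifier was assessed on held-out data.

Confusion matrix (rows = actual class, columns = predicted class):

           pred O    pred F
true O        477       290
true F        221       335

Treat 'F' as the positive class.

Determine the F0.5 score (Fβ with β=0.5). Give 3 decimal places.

0.548

Fβ = (1+β²)·TP / ((1+β²)·TP + β²·FN + FP), with β²=1/4
= 1.25·335 / (1.25·335 + 0.25·221 + 290) = 0.548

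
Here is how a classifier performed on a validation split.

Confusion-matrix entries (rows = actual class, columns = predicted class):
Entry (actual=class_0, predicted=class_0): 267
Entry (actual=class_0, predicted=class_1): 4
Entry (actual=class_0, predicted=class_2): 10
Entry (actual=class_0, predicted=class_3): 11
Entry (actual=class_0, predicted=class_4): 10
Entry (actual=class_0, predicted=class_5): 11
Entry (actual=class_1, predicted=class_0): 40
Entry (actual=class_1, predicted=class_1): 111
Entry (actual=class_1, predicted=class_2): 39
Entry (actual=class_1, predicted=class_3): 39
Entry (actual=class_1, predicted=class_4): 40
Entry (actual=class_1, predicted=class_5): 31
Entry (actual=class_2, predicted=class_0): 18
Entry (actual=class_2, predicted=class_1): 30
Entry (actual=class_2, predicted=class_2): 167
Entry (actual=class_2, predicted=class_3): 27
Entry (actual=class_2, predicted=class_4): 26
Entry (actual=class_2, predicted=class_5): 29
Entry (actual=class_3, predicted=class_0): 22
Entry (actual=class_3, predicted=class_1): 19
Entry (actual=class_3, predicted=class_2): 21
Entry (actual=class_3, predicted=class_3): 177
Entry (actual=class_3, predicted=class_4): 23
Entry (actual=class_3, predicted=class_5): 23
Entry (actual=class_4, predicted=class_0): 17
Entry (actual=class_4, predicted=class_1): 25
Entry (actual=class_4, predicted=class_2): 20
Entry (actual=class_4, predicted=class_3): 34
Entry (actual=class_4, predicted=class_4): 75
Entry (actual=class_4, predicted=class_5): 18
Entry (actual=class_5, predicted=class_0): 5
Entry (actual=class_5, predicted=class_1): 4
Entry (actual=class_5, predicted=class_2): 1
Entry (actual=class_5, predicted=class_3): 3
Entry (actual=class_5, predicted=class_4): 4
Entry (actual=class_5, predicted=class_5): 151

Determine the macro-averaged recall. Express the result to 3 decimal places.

0.617

Per-class recall (TP/(TP+FN)):
  class_0: TP=267, FN=4+10+11+10+11=46 → 267/313 = 0.8530
  class_1: TP=111, FN=40+39+39+40+31=189 → 111/300 = 0.3700
  class_2: TP=167, FN=18+30+27+26+29=130 → 167/297 = 0.5623
  class_3: TP=177, FN=22+19+21+23+23=108 → 177/285 = 0.6211
  class_4: TP=75, FN=17+25+20+34+18=114 → 75/189 = 0.3968
  class_5: TP=151, FN=5+4+1+3+4=17 → 151/168 = 0.8988
Macro-recall = mean = (0.8530 + 0.3700 + 0.5623 + 0.6211 + 0.3968 + 0.8988) / 6 = 0.617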